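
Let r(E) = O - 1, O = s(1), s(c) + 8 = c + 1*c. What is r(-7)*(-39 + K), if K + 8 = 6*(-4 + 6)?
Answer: 245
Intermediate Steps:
s(c) = -8 + 2*c (s(c) = -8 + (c + 1*c) = -8 + (c + c) = -8 + 2*c)
O = -6 (O = -8 + 2*1 = -8 + 2 = -6)
r(E) = -7 (r(E) = -6 - 1 = -7)
K = 4 (K = -8 + 6*(-4 + 6) = -8 + 6*2 = -8 + 12 = 4)
r(-7)*(-39 + K) = -7*(-39 + 4) = -7*(-35) = 245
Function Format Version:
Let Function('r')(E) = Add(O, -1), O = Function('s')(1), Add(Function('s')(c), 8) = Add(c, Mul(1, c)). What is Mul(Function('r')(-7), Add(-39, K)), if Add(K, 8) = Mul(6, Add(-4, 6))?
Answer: 245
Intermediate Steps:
Function('s')(c) = Add(-8, Mul(2, c)) (Function('s')(c) = Add(-8, Add(c, Mul(1, c))) = Add(-8, Add(c, c)) = Add(-8, Mul(2, c)))
O = -6 (O = Add(-8, Mul(2, 1)) = Add(-8, 2) = -6)
Function('r')(E) = -7 (Function('r')(E) = Add(-6, -1) = -7)
K = 4 (K = Add(-8, Mul(6, Add(-4, 6))) = Add(-8, Mul(6, 2)) = Add(-8, 12) = 4)
Mul(Function('r')(-7), Add(-39, K)) = Mul(-7, Add(-39, 4)) = Mul(-7, -35) = 245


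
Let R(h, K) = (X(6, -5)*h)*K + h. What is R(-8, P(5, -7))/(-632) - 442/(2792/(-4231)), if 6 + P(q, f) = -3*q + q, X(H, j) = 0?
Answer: 73870425/110284 ≈ 669.82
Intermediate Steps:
P(q, f) = -6 - 2*q (P(q, f) = -6 + (-3*q + q) = -6 - 2*q)
R(h, K) = h (R(h, K) = (0*h)*K + h = 0*K + h = 0 + h = h)
R(-8, P(5, -7))/(-632) - 442/(2792/(-4231)) = -8/(-632) - 442/(2792/(-4231)) = -8*(-1/632) - 442/(2792*(-1/4231)) = 1/79 - 442/(-2792/4231) = 1/79 - 442*(-4231/2792) = 1/79 + 935051/1396 = 73870425/110284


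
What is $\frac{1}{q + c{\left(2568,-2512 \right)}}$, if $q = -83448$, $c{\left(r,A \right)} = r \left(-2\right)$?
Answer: $- \frac{1}{88584} \approx -1.1289 \cdot 10^{-5}$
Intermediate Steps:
$c{\left(r,A \right)} = - 2 r$
$\frac{1}{q + c{\left(2568,-2512 \right)}} = \frac{1}{-83448 - 5136} = \frac{1}{-88584} = - \frac{1}{88584}$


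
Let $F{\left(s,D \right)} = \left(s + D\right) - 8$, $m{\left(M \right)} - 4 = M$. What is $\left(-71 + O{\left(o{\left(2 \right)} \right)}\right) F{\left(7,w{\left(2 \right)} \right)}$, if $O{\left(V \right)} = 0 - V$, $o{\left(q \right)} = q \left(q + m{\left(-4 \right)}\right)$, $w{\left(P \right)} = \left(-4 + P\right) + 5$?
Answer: $-150$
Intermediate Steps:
$m{\left(M \right)} = 4 + M$
$w{\left(P \right)} = 1 + P$
$F{\left(s,D \right)} = -8 + D + s$ ($F{\left(s,D \right)} = \left(D + s\right) - 8 = -8 + D + s$)
$o{\left(q \right)} = q^{2}$ ($o{\left(q \right)} = q \left(q + \left(4 - 4\right)\right) = q \left(q + 0\right) = q q = q^{2}$)
$O{\left(V \right)} = - V$
$\left(-71 + O{\left(o{\left(2 \right)} \right)}\right) F{\left(7,w{\left(2 \right)} \right)} = \left(-71 - 2^{2}\right) \left(-8 + \left(1 + 2\right) + 7\right) = \left(-71 - 4\right) \left(-8 + 3 + 7\right) = \left(-71 - 4\right) 2 = \left(-75\right) 2 = -150$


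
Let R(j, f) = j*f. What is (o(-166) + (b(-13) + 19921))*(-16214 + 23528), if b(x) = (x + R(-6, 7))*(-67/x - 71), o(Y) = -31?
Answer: 2235524100/13 ≈ 1.7196e+8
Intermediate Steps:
R(j, f) = f*j
b(x) = (-71 - 67/x)*(-42 + x) (b(x) = (x + 7*(-6))*(-67/x - 71) = (x - 42)*(-71 - 67/x) = (-42 + x)*(-71 - 67/x) = (-71 - 67/x)*(-42 + x))
(o(-166) + (b(-13) + 19921))*(-16214 + 23528) = (-31 + ((2915 - 71*(-13) + 2814/(-13)) + 19921))*(-16214 + 23528) = (-31 + ((2915 + 923 + 2814*(-1/13)) + 19921))*7314 = (-31 + ((2915 + 923 - 2814/13) + 19921))*7314 = (-31 + (47080/13 + 19921))*7314 = (-31 + 306053/13)*7314 = (305650/13)*7314 = 2235524100/13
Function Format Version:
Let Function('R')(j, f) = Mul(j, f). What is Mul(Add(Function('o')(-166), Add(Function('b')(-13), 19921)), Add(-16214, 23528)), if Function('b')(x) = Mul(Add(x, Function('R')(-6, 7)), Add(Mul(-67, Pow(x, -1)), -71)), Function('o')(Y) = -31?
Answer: Rational(2235524100, 13) ≈ 1.7196e+8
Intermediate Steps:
Function('R')(j, f) = Mul(f, j)
Function('b')(x) = Mul(Add(-71, Mul(-67, Pow(x, -1))), Add(-42, x)) (Function('b')(x) = Mul(Add(x, Mul(7, -6)), Add(Mul(-67, Pow(x, -1)), -71)) = Mul(Add(x, -42), Add(-71, Mul(-67, Pow(x, -1)))) = Mul(Add(-42, x), Add(-71, Mul(-67, Pow(x, -1)))) = Mul(Add(-71, Mul(-67, Pow(x, -1))), Add(-42, x)))
Mul(Add(Function('o')(-166), Add(Function('b')(-13), 19921)), Add(-16214, 23528)) = Mul(Add(-31, Add(Add(2915, Mul(-71, -13), Mul(2814, Pow(-13, -1))), 19921)), Add(-16214, 23528)) = Mul(Add(-31, Add(Add(2915, 923, Mul(2814, Rational(-1, 13))), 19921)), 7314) = Mul(Add(-31, Add(Add(2915, 923, Rational(-2814, 13)), 19921)), 7314) = Mul(Add(-31, Add(Rational(47080, 13), 19921)), 7314) = Mul(Add(-31, Rational(306053, 13)), 7314) = Mul(Rational(305650, 13), 7314) = Rational(2235524100, 13)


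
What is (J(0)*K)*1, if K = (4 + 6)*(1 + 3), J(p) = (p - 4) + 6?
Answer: 80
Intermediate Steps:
J(p) = 2 + p (J(p) = (-4 + p) + 6 = 2 + p)
K = 40 (K = 10*4 = 40)
(J(0)*K)*1 = ((2 + 0)*40)*1 = (2*40)*1 = 80*1 = 80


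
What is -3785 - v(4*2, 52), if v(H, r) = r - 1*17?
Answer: -3820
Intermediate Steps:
v(H, r) = -17 + r (v(H, r) = r - 17 = -17 + r)
-3785 - v(4*2, 52) = -3785 - (-17 + 52) = -3785 - 1*35 = -3785 - 35 = -3820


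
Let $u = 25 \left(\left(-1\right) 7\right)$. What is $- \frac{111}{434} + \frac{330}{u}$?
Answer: $- \frac{4647}{2170} \approx -2.1415$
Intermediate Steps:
$u = -175$ ($u = 25 \left(-7\right) = -175$)
$- \frac{111}{434} + \frac{330}{u} = - \frac{111}{434} + \frac{330}{-175} = \left(-111\right) \frac{1}{434} + 330 \left(- \frac{1}{175}\right) = - \frac{111}{434} - \frac{66}{35} = - \frac{4647}{2170}$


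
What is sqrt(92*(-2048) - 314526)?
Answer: I*sqrt(502942) ≈ 709.18*I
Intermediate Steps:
sqrt(92*(-2048) - 314526) = sqrt(-188416 - 314526) = sqrt(-502942) = I*sqrt(502942)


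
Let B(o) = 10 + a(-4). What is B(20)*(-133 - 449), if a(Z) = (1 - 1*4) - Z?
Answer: -6402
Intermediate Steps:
a(Z) = -3 - Z (a(Z) = (1 - 4) - Z = -3 - Z)
B(o) = 11 (B(o) = 10 + (-3 - 1*(-4)) = 10 + (-3 + 4) = 10 + 1 = 11)
B(20)*(-133 - 449) = 11*(-133 - 449) = 11*(-582) = -6402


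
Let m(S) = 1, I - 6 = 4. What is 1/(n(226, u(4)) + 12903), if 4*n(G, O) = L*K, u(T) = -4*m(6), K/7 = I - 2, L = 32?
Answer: 1/13351 ≈ 7.4901e-5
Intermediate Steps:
I = 10 (I = 6 + 4 = 10)
K = 56 (K = 7*(10 - 2) = 7*8 = 56)
u(T) = -4 (u(T) = -4*1 = -4)
n(G, O) = 448 (n(G, O) = (32*56)/4 = (¼)*1792 = 448)
1/(n(226, u(4)) + 12903) = 1/(448 + 12903) = 1/13351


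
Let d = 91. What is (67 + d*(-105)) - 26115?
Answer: -35603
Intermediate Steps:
(67 + d*(-105)) - 26115 = (67 + 91*(-105)) - 26115 = (67 - 9555) - 26115 = -9488 - 26115 = -35603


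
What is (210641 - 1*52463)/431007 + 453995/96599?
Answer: 2424768501/478561439 ≈ 5.0668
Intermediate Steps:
(210641 - 1*52463)/431007 + 453995/96599 = (210641 - 52463)*(1/431007) + 453995*(1/96599) = 158178*(1/431007) + 15655/3331 = 52726/143669 + 15655/3331 = 2424768501/478561439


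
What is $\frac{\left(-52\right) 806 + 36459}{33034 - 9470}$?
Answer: $- \frac{5453}{23564} \approx -0.23141$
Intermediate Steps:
$\frac{\left(-52\right) 806 + 36459}{33034 - 9470} = \frac{-41912 + 36459}{23564} = \left(-5453\right) \frac{1}{23564} = - \frac{5453}{23564}$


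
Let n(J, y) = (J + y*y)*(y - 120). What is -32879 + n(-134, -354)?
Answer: -59369147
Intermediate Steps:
n(J, y) = (-120 + y)*(J + y²) (n(J, y) = (J + y²)*(-120 + y) = (-120 + y)*(J + y²))
-32879 + n(-134, -354) = -32879 + ((-354)³ - 120*(-134) - 120*(-354)² - 134*(-354)) = -32879 + (-44361864 + 16080 - 120*125316 + 47436) = -32879 + (-44361864 + 16080 - 15037920 + 47436) = -32879 - 59336268 = -59369147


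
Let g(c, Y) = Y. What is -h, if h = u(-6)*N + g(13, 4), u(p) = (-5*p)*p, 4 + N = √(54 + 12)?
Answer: -724 + 180*√66 ≈ 738.33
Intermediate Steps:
N = -4 + √66 (N = -4 + √(54 + 12) = -4 + √66 ≈ 4.1240)
u(p) = -5*p²
h = 724 - 180*√66 (h = (-5*(-6)²)*(-4 + √66) + 4 = (-5*36)*(-4 + √66) + 4 = -180*(-4 + √66) + 4 = (720 - 180*√66) + 4 = 724 - 180*√66 ≈ -738.33)
-h = -(724 - 180*√66) = -724 + 180*√66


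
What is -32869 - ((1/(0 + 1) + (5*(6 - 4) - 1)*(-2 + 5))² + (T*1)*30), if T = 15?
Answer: -34103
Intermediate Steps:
-32869 - ((1/(0 + 1) + (5*(6 - 4) - 1)*(-2 + 5))² + (T*1)*30) = -32869 - ((1/(0 + 1) + (5*(6 - 4) - 1)*(-2 + 5))² + (15*1)*30) = -32869 - ((1/1 + (5*2 - 1)*3)² + 15*30) = -32869 - ((1 + (10 - 1)*3)² + 450) = -32869 - ((1 + 9*3)² + 450) = -32869 - ((1 + 27)² + 450) = -32869 - (28² + 450) = -32869 - (784 + 450) = -32869 - 1*1234 = -32869 - 1234 = -34103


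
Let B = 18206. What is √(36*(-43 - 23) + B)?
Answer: √15830 ≈ 125.82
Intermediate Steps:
√(36*(-43 - 23) + B) = √(36*(-43 - 23) + 18206) = √(36*(-66) + 18206) = √(-2376 + 18206) = √15830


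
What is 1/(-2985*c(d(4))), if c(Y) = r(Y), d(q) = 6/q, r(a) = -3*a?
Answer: 2/26865 ≈ 7.4446e-5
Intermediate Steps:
c(Y) = -3*Y
1/(-2985*c(d(4))) = 1/(-(-8955)*6/4) = 1/(-(-8955)*6*(¼)) = 1/(-(-8955)*3/2) = 1/(-2985*(-9/2)) = 1/(26865/2) = 2/26865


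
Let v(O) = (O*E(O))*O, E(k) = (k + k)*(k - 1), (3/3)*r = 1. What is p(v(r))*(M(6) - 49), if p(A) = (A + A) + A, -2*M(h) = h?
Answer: 0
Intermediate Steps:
r = 1
M(h) = -h/2
E(k) = 2*k*(-1 + k) (E(k) = (2*k)*(-1 + k) = 2*k*(-1 + k))
v(O) = 2*O**3*(-1 + O) (v(O) = (O*(2*O*(-1 + O)))*O = (2*O**2*(-1 + O))*O = 2*O**3*(-1 + O))
p(A) = 3*A (p(A) = 2*A + A = 3*A)
p(v(r))*(M(6) - 49) = (3*(2*1**3*(-1 + 1)))*(-1/2*6 - 49) = (3*(2*1*0))*(-3 - 49) = (3*0)*(-52) = 0*(-52) = 0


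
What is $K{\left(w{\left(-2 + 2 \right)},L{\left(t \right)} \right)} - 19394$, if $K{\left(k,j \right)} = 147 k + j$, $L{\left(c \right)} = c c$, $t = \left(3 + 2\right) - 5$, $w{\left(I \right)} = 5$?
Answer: $-18659$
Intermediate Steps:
$t = 0$ ($t = 5 - 5 = 0$)
$L{\left(c \right)} = c^{2}$
$K{\left(k,j \right)} = j + 147 k$
$K{\left(w{\left(-2 + 2 \right)},L{\left(t \right)} \right)} - 19394 = \left(0^{2} + 147 \cdot 5\right) - 19394 = \left(0 + 735\right) - 19394 = 735 - 19394 = -18659$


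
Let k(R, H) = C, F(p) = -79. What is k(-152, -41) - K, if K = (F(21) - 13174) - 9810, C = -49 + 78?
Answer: 23092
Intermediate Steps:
C = 29
k(R, H) = 29
K = -23063 (K = (-79 - 13174) - 9810 = -13253 - 9810 = -23063)
k(-152, -41) - K = 29 - 1*(-23063) = 29 + 23063 = 23092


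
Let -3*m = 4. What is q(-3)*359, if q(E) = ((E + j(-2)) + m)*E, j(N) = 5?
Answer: -718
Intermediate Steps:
m = -4/3 (m = -⅓*4 = -4/3 ≈ -1.3333)
q(E) = E*(11/3 + E) (q(E) = ((E + 5) - 4/3)*E = ((5 + E) - 4/3)*E = (11/3 + E)*E = E*(11/3 + E))
q(-3)*359 = ((⅓)*(-3)*(11 + 3*(-3)))*359 = ((⅓)*(-3)*(11 - 9))*359 = ((⅓)*(-3)*2)*359 = -2*359 = -718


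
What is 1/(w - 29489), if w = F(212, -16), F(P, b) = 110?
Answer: -1/29379 ≈ -3.4038e-5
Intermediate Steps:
w = 110
1/(w - 29489) = 1/(110 - 29489) = 1/(-29379) = -1/29379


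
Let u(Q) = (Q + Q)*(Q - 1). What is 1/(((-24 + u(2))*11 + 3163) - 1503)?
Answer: 1/1440 ≈ 0.00069444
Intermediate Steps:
u(Q) = 2*Q*(-1 + Q) (u(Q) = (2*Q)*(-1 + Q) = 2*Q*(-1 + Q))
1/(((-24 + u(2))*11 + 3163) - 1503) = 1/(((-24 + 2*2*(-1 + 2))*11 + 3163) - 1503) = 1/(((-24 + 2*2*1)*11 + 3163) - 1503) = 1/(((-24 + 4)*11 + 3163) - 1503) = 1/((-20*11 + 3163) - 1503) = 1/((-220 + 3163) - 1503) = 1/(2943 - 1503) = 1/1440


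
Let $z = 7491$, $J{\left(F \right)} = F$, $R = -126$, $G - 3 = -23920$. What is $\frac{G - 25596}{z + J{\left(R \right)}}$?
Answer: $- \frac{49513}{7365} \approx -6.7227$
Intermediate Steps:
$G = -23917$ ($G = 3 - 23920 = -23917$)
$\frac{G - 25596}{z + J{\left(R \right)}} = \frac{-23917 - 25596}{7491 - 126} = - \frac{49513}{7365}$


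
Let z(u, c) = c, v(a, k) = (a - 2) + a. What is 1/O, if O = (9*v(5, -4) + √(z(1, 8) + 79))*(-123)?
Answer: -8/69659 + √87/626931 ≈ -9.9967e-5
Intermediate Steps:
v(a, k) = -2 + 2*a (v(a, k) = (-2 + a) + a = -2 + 2*a)
O = -8856 - 123*√87 (O = (9*(-2 + 2*5) + √(8 + 79))*(-123) = (9*(-2 + 10) + √87)*(-123) = (9*8 + √87)*(-123) = (72 + √87)*(-123) = -8856 - 123*√87 ≈ -10003.)
1/O = 1/(-8856 - 123*√87)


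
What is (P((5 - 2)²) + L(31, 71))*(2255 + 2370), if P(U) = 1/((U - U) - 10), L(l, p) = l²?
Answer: 8888325/2 ≈ 4.4442e+6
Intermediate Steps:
P(U) = -⅒ (P(U) = 1/(0 - 10) = 1/(-10) = -⅒)
(P((5 - 2)²) + L(31, 71))*(2255 + 2370) = (-⅒ + 31²)*(2255 + 2370) = (-⅒ + 961)*4625 = (9609/10)*4625 = 8888325/2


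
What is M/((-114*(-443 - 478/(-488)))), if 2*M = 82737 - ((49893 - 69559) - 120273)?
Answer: 13583236/6147621 ≈ 2.2095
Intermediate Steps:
M = 111338 (M = (82737 - ((49893 - 69559) - 120273))/2 = (82737 - (-19666 - 120273))/2 = (82737 - 1*(-139939))/2 = (82737 + 139939)/2 = (½)*222676 = 111338)
M/((-114*(-443 - 478/(-488)))) = 111338/((-114*(-443 - 478/(-488)))) = 111338/((-114*(-443 - 478*(-1/488)))) = 111338/((-114*(-443 + 239/244))) = 111338/((-114*(-107853/244))) = 111338/(6147621/122) = 111338*(122/6147621) = 13583236/6147621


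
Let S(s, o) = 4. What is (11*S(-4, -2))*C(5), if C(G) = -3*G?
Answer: -660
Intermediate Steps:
(11*S(-4, -2))*C(5) = (11*4)*(-3*5) = 44*(-15) = -660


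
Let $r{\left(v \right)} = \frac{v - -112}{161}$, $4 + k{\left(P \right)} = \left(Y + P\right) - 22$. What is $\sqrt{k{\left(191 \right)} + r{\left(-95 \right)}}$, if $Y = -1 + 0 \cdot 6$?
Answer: $\frac{\sqrt{4253781}}{161} \approx 12.81$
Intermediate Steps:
$Y = -1$ ($Y = -1 + 0 = -1$)
$k{\left(P \right)} = -27 + P$ ($k{\left(P \right)} = -4 + \left(\left(-1 + P\right) - 22\right) = -4 + \left(-23 + P\right) = -27 + P$)
$r{\left(v \right)} = \frac{16}{23} + \frac{v}{161}$ ($r{\left(v \right)} = \left(v + 112\right) \frac{1}{161} = \left(112 + v\right) \frac{1}{161} = \frac{16}{23} + \frac{v}{161}$)
$\sqrt{k{\left(191 \right)} + r{\left(-95 \right)}} = \sqrt{\left(-27 + 191\right) + \left(\frac{16}{23} + \frac{1}{161} \left(-95\right)\right)} = \sqrt{164 + \left(\frac{16}{23} - \frac{95}{161}\right)} = \sqrt{164 + \frac{17}{161}} = \sqrt{\frac{26421}{161}} = \frac{\sqrt{4253781}}{161}$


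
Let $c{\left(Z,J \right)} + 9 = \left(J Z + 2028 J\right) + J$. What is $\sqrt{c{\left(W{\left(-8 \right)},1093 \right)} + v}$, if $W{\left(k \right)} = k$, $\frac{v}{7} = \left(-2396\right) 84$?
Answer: $4 \sqrt{50006} \approx 894.48$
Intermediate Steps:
$v = -1408848$ ($v = 7 \left(\left(-2396\right) 84\right) = 7 \left(-201264\right) = -1408848$)
$c{\left(Z,J \right)} = -9 + 2029 J + J Z$ ($c{\left(Z,J \right)} = -9 + \left(\left(J Z + 2028 J\right) + J\right) = -9 + \left(\left(2028 J + J Z\right) + J\right) = -9 + \left(2029 J + J Z\right) = -9 + 2029 J + J Z$)
$\sqrt{c{\left(W{\left(-8 \right)},1093 \right)} + v} = \sqrt{\left(-9 + 2029 \cdot 1093 + 1093 \left(-8\right)\right) - 1408848} = \sqrt{\left(-9 + 2217697 - 8744\right) - 1408848} = \sqrt{2208944 - 1408848} = \sqrt{800096} = 4 \sqrt{50006}$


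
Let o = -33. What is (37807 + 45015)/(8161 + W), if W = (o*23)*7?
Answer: 41411/1424 ≈ 29.081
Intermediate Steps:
W = -5313 (W = -33*23*7 = -759*7 = -5313)
(37807 + 45015)/(8161 + W) = (37807 + 45015)/(8161 - 5313) = 82822/2848 = 82822*(1/2848) = 41411/1424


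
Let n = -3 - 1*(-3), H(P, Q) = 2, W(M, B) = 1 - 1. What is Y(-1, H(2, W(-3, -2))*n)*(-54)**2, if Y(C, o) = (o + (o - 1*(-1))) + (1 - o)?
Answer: 5832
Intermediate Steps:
W(M, B) = 0
n = 0 (n = -3 + 3 = 0)
Y(C, o) = 2 + o (Y(C, o) = (o + (o + 1)) + (1 - o) = (o + (1 + o)) + (1 - o) = (1 + 2*o) + (1 - o) = 2 + o)
Y(-1, H(2, W(-3, -2))*n)*(-54)**2 = (2 + 2*0)*(-54)**2 = (2 + 0)*2916 = 2*2916 = 5832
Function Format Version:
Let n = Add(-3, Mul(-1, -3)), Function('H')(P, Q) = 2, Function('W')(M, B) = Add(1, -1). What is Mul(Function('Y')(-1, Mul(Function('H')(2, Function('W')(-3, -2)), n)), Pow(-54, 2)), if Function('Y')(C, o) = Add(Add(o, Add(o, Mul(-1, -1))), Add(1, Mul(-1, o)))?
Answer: 5832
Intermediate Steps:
Function('W')(M, B) = 0
n = 0 (n = Add(-3, 3) = 0)
Function('Y')(C, o) = Add(2, o) (Function('Y')(C, o) = Add(Add(o, Add(o, 1)), Add(1, Mul(-1, o))) = Add(Add(o, Add(1, o)), Add(1, Mul(-1, o))) = Add(Add(1, Mul(2, o)), Add(1, Mul(-1, o))) = Add(2, o))
Mul(Function('Y')(-1, Mul(Function('H')(2, Function('W')(-3, -2)), n)), Pow(-54, 2)) = Mul(Add(2, Mul(2, 0)), Pow(-54, 2)) = Mul(Add(2, 0), 2916) = Mul(2, 2916) = 5832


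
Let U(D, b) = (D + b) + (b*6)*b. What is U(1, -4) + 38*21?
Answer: 891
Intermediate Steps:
U(D, b) = D + b + 6*b² (U(D, b) = (D + b) + (6*b)*b = (D + b) + 6*b² = D + b + 6*b²)
U(1, -4) + 38*21 = (1 - 4 + 6*(-4)²) + 38*21 = (1 - 4 + 6*16) + 798 = (1 - 4 + 96) + 798 = 93 + 798 = 891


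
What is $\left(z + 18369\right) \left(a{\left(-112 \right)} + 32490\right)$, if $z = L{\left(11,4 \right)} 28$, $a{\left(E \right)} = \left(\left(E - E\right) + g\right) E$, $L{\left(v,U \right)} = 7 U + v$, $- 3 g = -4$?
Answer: $629381714$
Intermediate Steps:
$g = \frac{4}{3}$ ($g = \left(- \frac{1}{3}\right) \left(-4\right) = \frac{4}{3} \approx 1.3333$)
$L{\left(v,U \right)} = v + 7 U$
$a{\left(E \right)} = \frac{4 E}{3}$ ($a{\left(E \right)} = \left(\left(E - E\right) + \frac{4}{3}\right) E = \left(0 + \frac{4}{3}\right) E = \frac{4 E}{3}$)
$z = 1092$ ($z = \left(11 + 7 \cdot 4\right) 28 = \left(11 + 28\right) 28 = 39 \cdot 28 = 1092$)
$\left(z + 18369\right) \left(a{\left(-112 \right)} + 32490\right) = \left(1092 + 18369\right) \left(\frac{4}{3} \left(-112\right) + 32490\right) = 19461 \left(- \frac{448}{3} + 32490\right) = 19461 \cdot \frac{97022}{3} = 629381714$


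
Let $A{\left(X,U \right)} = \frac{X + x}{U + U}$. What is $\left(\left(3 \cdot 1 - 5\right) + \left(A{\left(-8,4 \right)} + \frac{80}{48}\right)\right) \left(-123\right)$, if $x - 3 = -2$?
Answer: $\frac{1189}{8} \approx 148.63$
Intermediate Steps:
$x = 1$ ($x = 3 - 2 = 1$)
$A{\left(X,U \right)} = \frac{1 + X}{2 U}$ ($A{\left(X,U \right)} = \frac{X + 1}{U + U} = \frac{1 + X}{2 U}$)
$\left(\left(3 \cdot 1 - 5\right) + \left(A{\left(-8,4 \right)} + \frac{80}{48}\right)\right) \left(-123\right) = \left(\left(3 \cdot 1 - 5\right) + \left(\frac{1 - 8}{2 \cdot 4} + \frac{80}{48}\right)\right) \left(-123\right) = \left(\left(3 - 5\right) + \left(\frac{1}{2} \cdot \frac{1}{4} \left(-7\right) + 80 \cdot \frac{1}{48}\right)\right) \left(-123\right) = \left(-2 + \left(- \frac{7}{8} + \frac{5}{3}\right)\right) \left(-123\right) = \left(-2 + \frac{19}{24}\right) \left(-123\right) = \left(- \frac{29}{24}\right) \left(-123\right) = \frac{1189}{8}$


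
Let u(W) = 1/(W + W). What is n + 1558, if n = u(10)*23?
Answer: 31183/20 ≈ 1559.2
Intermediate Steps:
u(W) = 1/(2*W)
n = 23/20 (n = ((½)/10)*23 = ((½)*(⅒))*23 = (1/20)*23 = 23/20 ≈ 1.1500)
n + 1558 = 23/20 + 1558 = 31183/20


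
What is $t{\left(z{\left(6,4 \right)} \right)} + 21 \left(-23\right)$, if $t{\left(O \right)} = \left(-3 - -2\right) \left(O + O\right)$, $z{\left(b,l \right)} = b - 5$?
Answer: $-485$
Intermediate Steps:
$z{\left(b,l \right)} = -5 + b$
$t{\left(O \right)} = - 2 O$ ($t{\left(O \right)} = \left(-3 + 2\right) 2 O = - 2 O$)
$t{\left(z{\left(6,4 \right)} \right)} + 21 \left(-23\right) = - 2 \left(-5 + 6\right) + 21 \left(-23\right) = \left(-2\right) 1 - 483 = -2 - 483 = -485$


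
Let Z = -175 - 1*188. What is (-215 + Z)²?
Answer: 334084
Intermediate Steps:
Z = -363 (Z = -175 - 188 = -363)
(-215 + Z)² = (-215 - 363)² = (-578)² = 334084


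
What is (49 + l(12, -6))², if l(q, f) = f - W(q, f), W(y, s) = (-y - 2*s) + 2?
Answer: 1681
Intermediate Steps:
W(y, s) = 2 - y - 2*s
l(q, f) = -2 + q + 3*f (l(q, f) = f - (2 - q - 2*f) = f + (-2 + q + 2*f) = -2 + q + 3*f)
(49 + l(12, -6))² = (49 + (-2 + 12 + 3*(-6)))² = (49 + (-2 + 12 - 18))² = (49 - 8)² = 41² = 1681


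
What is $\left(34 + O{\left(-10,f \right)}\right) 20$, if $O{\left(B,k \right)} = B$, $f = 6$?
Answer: $480$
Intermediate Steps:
$\left(34 + O{\left(-10,f \right)}\right) 20 = \left(34 - 10\right) 20 = 24 \cdot 20 = 480$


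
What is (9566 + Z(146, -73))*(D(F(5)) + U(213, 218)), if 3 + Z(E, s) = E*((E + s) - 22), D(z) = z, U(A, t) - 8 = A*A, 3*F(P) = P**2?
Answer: 2315877404/3 ≈ 7.7196e+8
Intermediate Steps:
F(P) = P**2/3
U(A, t) = 8 + A**2 (U(A, t) = 8 + A*A = 8 + A**2)
Z(E, s) = -3 + E*(-22 + E + s) (Z(E, s) = -3 + E*((E + s) - 22) = -3 + E*(-22 + E + s))
(9566 + Z(146, -73))*(D(F(5)) + U(213, 218)) = (9566 + (-3 + 146**2 - 22*146 + 146*(-73)))*((1/3)*5**2 + (8 + 213**2)) = (9566 + (-3 + 21316 - 3212 - 10658))*((1/3)*25 + (8 + 45369)) = (9566 + 7443)*(25/3 + 45377) = 17009*(136156/3) = 2315877404/3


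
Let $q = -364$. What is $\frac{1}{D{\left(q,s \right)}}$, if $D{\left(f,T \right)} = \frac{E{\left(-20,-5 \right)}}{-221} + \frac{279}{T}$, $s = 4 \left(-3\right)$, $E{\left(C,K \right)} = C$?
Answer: $- \frac{884}{20473} \approx -0.043179$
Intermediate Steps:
$s = -12$
$D{\left(f,T \right)} = \frac{20}{221} + \frac{279}{T}$ ($D{\left(f,T \right)} = - \frac{20}{-221} + \frac{279}{T} = \left(-20\right) \left(- \frac{1}{221}\right) + \frac{279}{T} = \frac{20}{221} + \frac{279}{T}$)
$\frac{1}{D{\left(q,s \right)}} = \frac{1}{\frac{20}{221} + \frac{279}{-12}} = \frac{1}{\frac{20}{221} + 279 \left(- \frac{1}{12}\right)} = \frac{1}{\frac{20}{221} - \frac{93}{4}} = \frac{1}{- \frac{20473}{884}} = - \frac{884}{20473}$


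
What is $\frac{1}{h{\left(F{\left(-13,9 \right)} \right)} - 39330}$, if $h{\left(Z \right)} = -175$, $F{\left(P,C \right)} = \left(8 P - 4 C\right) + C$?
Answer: $- \frac{1}{39505} \approx -2.5313 \cdot 10^{-5}$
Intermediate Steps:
$F{\left(P,C \right)} = - 3 C + 8 P$ ($F{\left(P,C \right)} = \left(- 4 C + 8 P\right) + C = - 3 C + 8 P$)
$\frac{1}{h{\left(F{\left(-13,9 \right)} \right)} - 39330} = \frac{1}{-175 - 39330} = \frac{1}{-39505} = - \frac{1}{39505}$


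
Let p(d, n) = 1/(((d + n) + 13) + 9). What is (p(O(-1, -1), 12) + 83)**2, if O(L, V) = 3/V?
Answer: 6625476/961 ≈ 6894.4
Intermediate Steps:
p(d, n) = 1/(22 + d + n) (p(d, n) = 1/((13 + d + n) + 9) = 1/(22 + d + n))
(p(O(-1, -1), 12) + 83)**2 = (1/(22 + 3/(-1) + 12) + 83)**2 = (1/(22 + 3*(-1) + 12) + 83)**2 = (1/(22 - 3 + 12) + 83)**2 = (1/31 + 83)**2 = (2574/31)**2 = 6625476/961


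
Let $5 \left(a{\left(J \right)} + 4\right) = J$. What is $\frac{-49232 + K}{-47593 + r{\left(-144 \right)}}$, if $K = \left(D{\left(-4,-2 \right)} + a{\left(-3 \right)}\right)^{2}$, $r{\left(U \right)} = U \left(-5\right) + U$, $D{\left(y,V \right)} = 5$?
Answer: $\frac{1230796}{1175425} \approx 1.0471$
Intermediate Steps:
$r{\left(U \right)} = - 4 U$ ($r{\left(U \right)} = - 5 U + U = - 4 U$)
$a{\left(J \right)} = -4 + \frac{J}{5}$
$K = \frac{4}{25}$ ($K = \left(5 + \left(-4 + \frac{1}{5} \left(-3\right)\right)\right)^{2} = \left(5 - \frac{23}{5}\right)^{2} = \left(\frac{2}{5}\right)^{2} = \frac{4}{25} \approx 0.16$)
$\frac{-49232 + K}{-47593 + r{\left(-144 \right)}} = \frac{-49232 + \frac{4}{25}}{-47593 - -576} = - \frac{1230796}{25 \left(-47593 + 576\right)} = - \frac{1230796}{25 \left(-47017\right)} = \left(- \frac{1230796}{25}\right) \left(- \frac{1}{47017}\right) = \frac{1230796}{1175425}$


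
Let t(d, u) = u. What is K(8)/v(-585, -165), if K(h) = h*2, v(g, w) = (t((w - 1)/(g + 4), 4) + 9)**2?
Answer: 16/169 ≈ 0.094675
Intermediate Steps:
v(g, w) = 169 (v(g, w) = (4 + 9)**2 = 13**2 = 169)
K(h) = 2*h
K(8)/v(-585, -165) = (2*8)/169 = 16*(1/169) = 16/169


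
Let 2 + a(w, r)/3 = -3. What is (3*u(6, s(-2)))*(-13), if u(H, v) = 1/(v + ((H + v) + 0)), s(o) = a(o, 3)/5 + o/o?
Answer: -39/2 ≈ -19.500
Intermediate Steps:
a(w, r) = -15 (a(w, r) = -6 + 3*(-3) = -6 - 9 = -15)
s(o) = -2 (s(o) = -15/5 + o/o = -15*⅕ + 1 = -3 + 1 = -2)
u(H, v) = 1/(H + 2*v) (u(H, v) = 1/(v + (H + v)) = 1/(H + 2*v))
(3*u(6, s(-2)))*(-13) = (3/(6 + 2*(-2)))*(-13) = (3/(6 - 4))*(-13) = (3/2)*(-13) = -39/2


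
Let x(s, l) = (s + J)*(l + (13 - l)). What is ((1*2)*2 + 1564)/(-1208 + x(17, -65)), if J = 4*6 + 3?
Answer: -392/159 ≈ -2.4654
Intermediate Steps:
J = 27 (J = 24 + 3 = 27)
x(s, l) = 351 + 13*s (x(s, l) = (s + 27)*(l + (13 - l)) = (27 + s)*13 = 351 + 13*s)
((1*2)*2 + 1564)/(-1208 + x(17, -65)) = ((1*2)*2 + 1564)/(-1208 + (351 + 13*17)) = (2*2 + 1564)/(-1208 + (351 + 221)) = (4 + 1564)/(-1208 + 572) = 1568/(-636) = 1568*(-1/636) = -392/159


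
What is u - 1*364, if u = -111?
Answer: -475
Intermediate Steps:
u - 1*364 = -111 - 1*364 = -111 - 364 = -475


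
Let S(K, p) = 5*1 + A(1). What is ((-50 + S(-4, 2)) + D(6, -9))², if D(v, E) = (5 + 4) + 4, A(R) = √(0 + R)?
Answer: 961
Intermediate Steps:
A(R) = √R
D(v, E) = 13 (D(v, E) = 9 + 4 = 13)
S(K, p) = 6 (S(K, p) = 5*1 + √1 = 5 + 1 = 6)
((-50 + S(-4, 2)) + D(6, -9))² = ((-50 + 6) + 13)² = (-44 + 13)² = (-31)² = 961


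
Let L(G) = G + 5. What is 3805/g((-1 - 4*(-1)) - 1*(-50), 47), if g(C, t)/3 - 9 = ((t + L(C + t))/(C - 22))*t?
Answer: 117955/22269 ≈ 5.2968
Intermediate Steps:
L(G) = 5 + G
g(C, t) = 27 + 3*t*(5 + C + 2*t)/(-22 + C) (g(C, t) = 27 + 3*(((t + (5 + (C + t)))/(C - 22))*t) = 27 + 3*(((t + (5 + C + t))/(-22 + C))*t) = 27 + 3*(((5 + C + 2*t)/(-22 + C))*t) = 27 + 3*(t*(5 + C + 2*t)/(-22 + C)) = 27 + 3*t*(5 + C + 2*t)/(-22 + C))
3805/g((-1 - 4*(-1)) - 1*(-50), 47) = 3805/((3*(-198 + 47**2 + 9*((-1 - 4*(-1)) - 1*(-50)) + 47*(5 + ((-1 - 4*(-1)) - 1*(-50)) + 47))/(-22 + ((-1 - 4*(-1)) - 1*(-50))))) = 3805/((3*(-198 + 2209 + 9*((-1 + 4) + 50) + 47*(5 + ((-1 + 4) + 50) + 47))/(-22 + ((-1 + 4) + 50)))) = 3805/((3*(-198 + 2209 + 9*(3 + 50) + 47*(5 + (3 + 50) + 47))/(-22 + (3 + 50)))) = 3805/((3*(-198 + 2209 + 9*53 + 47*(5 + 53 + 47))/(-22 + 53))) = 3805/((3*(-198 + 2209 + 477 + 47*105)/31)) = 3805/((3*(1/31)*(-198 + 2209 + 477 + 4935))) = 3805/((3*(1/31)*7423)) = 3805/(22269/31) = 3805*(31/22269) = 117955/22269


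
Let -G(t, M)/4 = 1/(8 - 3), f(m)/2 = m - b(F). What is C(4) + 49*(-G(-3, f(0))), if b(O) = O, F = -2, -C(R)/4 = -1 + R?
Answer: 136/5 ≈ 27.200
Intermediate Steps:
C(R) = 4 - 4*R (C(R) = -4*(-1 + R) = 4 - 4*R)
f(m) = 4 + 2*m (f(m) = 2*(m - 1*(-2)) = 2*(m + 2) = 2*(2 + m) = 4 + 2*m)
G(t, M) = -4/5 (G(t, M) = -4/(8 - 3) = -4/5)
C(4) + 49*(-G(-3, f(0))) = (4 - 4*4) + 49*(-1*(-4/5)) = (4 - 16) + 49*(4/5) = -12 + 196/5 = 136/5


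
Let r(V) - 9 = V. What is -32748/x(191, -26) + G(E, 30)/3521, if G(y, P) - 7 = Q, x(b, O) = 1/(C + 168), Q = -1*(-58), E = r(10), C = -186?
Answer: 2075502809/3521 ≈ 5.8946e+5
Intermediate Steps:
r(V) = 9 + V
E = 19 (E = 9 + 10 = 19)
Q = 58
x(b, O) = -1/18 (x(b, O) = 1/(-186 + 168) = 1/(-18) = -1/18)
G(y, P) = 65 (G(y, P) = 7 + 58 = 65)
-32748/x(191, -26) + G(E, 30)/3521 = -32748/(-1/18) + 65/3521 = -32748*(-18) + 65*(1/3521) = 589464 + 65/3521 = 2075502809/3521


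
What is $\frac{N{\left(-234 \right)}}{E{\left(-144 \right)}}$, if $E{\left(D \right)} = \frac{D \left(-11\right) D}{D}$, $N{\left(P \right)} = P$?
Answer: $- \frac{13}{88} \approx -0.14773$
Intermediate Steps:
$E{\left(D \right)} = - 11 D$ ($E{\left(D \right)} = \frac{- 11 D D}{D} = \frac{\left(-11\right) D^{2}}{D} = - 11 D$)
$\frac{N{\left(-234 \right)}}{E{\left(-144 \right)}} = - \frac{234}{\left(-11\right) \left(-144\right)} = - \frac{234}{1584} = \left(-234\right) \frac{1}{1584} = - \frac{13}{88}$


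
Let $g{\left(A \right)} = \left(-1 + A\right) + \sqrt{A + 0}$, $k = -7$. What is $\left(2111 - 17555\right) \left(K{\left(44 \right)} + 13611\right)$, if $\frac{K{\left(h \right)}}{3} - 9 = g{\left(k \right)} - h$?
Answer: $-208216008 - 46332 i \sqrt{7} \approx -2.0822 \cdot 10^{8} - 1.2258 \cdot 10^{5} i$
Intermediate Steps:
$g{\left(A \right)} = -1 + A + \sqrt{A}$ ($g{\left(A \right)} = \left(-1 + A\right) + \sqrt{A} = -1 + A + \sqrt{A}$)
$K{\left(h \right)} = 3 - 3 h + 3 i \sqrt{7}$ ($K{\left(h \right)} = 27 + 3 \left(\left(-1 - 7 + \sqrt{-7}\right) - h\right) = 27 + 3 \left(\left(-1 - 7 + i \sqrt{7}\right) - h\right) = 27 + 3 \left(\left(-8 + i \sqrt{7}\right) - h\right) = 27 + 3 \left(-8 - h + i \sqrt{7}\right) = 27 - \left(24 + 3 h - 3 i \sqrt{7}\right) = 3 - 3 h + 3 i \sqrt{7}$)
$\left(2111 - 17555\right) \left(K{\left(44 \right)} + 13611\right) = \left(2111 - 17555\right) \left(\left(3 - 132 + 3 i \sqrt{7}\right) + 13611\right) = - 15444 \left(\left(3 - 132 + 3 i \sqrt{7}\right) + 13611\right) = - 15444 \left(\left(-129 + 3 i \sqrt{7}\right) + 13611\right) = - 15444 \left(13482 + 3 i \sqrt{7}\right) = -208216008 - 46332 i \sqrt{7}$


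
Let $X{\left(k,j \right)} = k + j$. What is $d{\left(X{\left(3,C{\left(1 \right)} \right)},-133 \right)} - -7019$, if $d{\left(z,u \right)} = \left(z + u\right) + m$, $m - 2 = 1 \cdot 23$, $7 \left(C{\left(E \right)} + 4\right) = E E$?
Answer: $\frac{48371}{7} \approx 6910.1$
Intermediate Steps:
$C{\left(E \right)} = -4 + \frac{E^{2}}{7}$ ($C{\left(E \right)} = -4 + \frac{E E}{7} = -4 + \frac{E^{2}}{7}$)
$X{\left(k,j \right)} = j + k$
$m = 25$ ($m = 2 + 1 \cdot 23 = 2 + 23 = 25$)
$d{\left(z,u \right)} = 25 + u + z$ ($d{\left(z,u \right)} = \left(z + u\right) + 25 = \left(u + z\right) + 25 = 25 + u + z$)
$d{\left(X{\left(3,C{\left(1 \right)} \right)},-133 \right)} - -7019 = \left(25 - 133 + \left(\left(-4 + \frac{1^{2}}{7}\right) + 3\right)\right) - -7019 = \left(25 - 133 + \left(\left(-4 + \frac{1}{7} \cdot 1\right) + 3\right)\right) + 7019 = \left(25 - 133 + \left(\left(-4 + \frac{1}{7}\right) + 3\right)\right) + 7019 = \left(25 - 133 + \left(- \frac{27}{7} + 3\right)\right) + 7019 = \left(25 - 133 - \frac{6}{7}\right) + 7019 = - \frac{762}{7} + 7019 = \frac{48371}{7}$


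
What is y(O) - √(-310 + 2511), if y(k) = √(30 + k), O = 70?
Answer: 10 - √2201 ≈ -36.915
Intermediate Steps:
y(O) - √(-310 + 2511) = √(30 + 70) - √(-310 + 2511) = √100 - √2201 = 10 - √2201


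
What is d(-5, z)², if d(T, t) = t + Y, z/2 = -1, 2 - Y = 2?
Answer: 4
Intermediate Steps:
Y = 0 (Y = 2 - 1*2 = 2 - 2 = 0)
z = -2 (z = 2*(-1) = -2)
d(T, t) = t (d(T, t) = t + 0 = t)
d(-5, z)² = (-2)² = 4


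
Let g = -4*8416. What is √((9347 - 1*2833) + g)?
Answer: 5*I*√1086 ≈ 164.77*I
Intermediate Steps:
g = -33664
√((9347 - 1*2833) + g) = √((9347 - 1*2833) - 33664) = √((9347 - 2833) - 33664) = √(6514 - 33664) = √(-27150) = 5*I*√1086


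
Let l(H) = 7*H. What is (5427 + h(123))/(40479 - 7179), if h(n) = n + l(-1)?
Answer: 5543/33300 ≈ 0.16646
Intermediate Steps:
h(n) = -7 + n (h(n) = n + 7*(-1) = n - 7 = -7 + n)
(5427 + h(123))/(40479 - 7179) = (5427 + (-7 + 123))/(40479 - 7179) = (5427 + 116)/33300 = 5543*(1/33300) = 5543/33300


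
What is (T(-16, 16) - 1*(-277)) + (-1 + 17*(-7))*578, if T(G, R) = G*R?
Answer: -69339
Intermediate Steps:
(T(-16, 16) - 1*(-277)) + (-1 + 17*(-7))*578 = (-16*16 - 1*(-277)) + (-1 + 17*(-7))*578 = (-256 + 277) + (-1 - 119)*578 = 21 - 120*578 = 21 - 69360 = -69339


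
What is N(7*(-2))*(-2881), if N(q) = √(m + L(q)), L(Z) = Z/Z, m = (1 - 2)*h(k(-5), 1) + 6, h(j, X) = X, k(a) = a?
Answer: -2881*√6 ≈ -7057.0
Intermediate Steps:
m = 5 (m = (1 - 2)*1 + 6 = -1*1 + 6 = -1 + 6 = 5)
L(Z) = 1
N(q) = √6 (N(q) = √(5 + 1) = √6)
N(7*(-2))*(-2881) = √6*(-2881) = -2881*√6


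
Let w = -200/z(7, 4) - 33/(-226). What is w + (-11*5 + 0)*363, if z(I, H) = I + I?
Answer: -31606999/1582 ≈ -19979.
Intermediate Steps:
z(I, H) = 2*I
w = -22369/1582 (w = -200/(2*7) - 33/(-226) = -200/14 - 33*(-1/226) = -200*1/14 + 33/226 = -100/7 + 33/226 = -22369/1582 ≈ -14.140)
w + (-11*5 + 0)*363 = -22369/1582 + (-11*5 + 0)*363 = -22369/1582 + (-55 + 0)*363 = -22369/1582 - 55*363 = -22369/1582 - 19965 = -31606999/1582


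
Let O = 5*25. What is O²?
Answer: 15625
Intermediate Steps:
O = 125
O² = 125² = 15625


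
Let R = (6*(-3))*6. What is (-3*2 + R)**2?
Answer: 12996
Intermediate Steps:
R = -108 (R = -18*6 = -108)
(-3*2 + R)**2 = (-3*2 - 108)**2 = (-6 - 108)**2 = (-114)**2 = 12996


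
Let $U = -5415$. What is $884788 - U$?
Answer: $890203$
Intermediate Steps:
$884788 - U = 884788 - -5415 = 884788 + 5415 = 890203$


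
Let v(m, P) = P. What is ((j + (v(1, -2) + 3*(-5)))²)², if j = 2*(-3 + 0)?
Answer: 279841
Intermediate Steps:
j = -6 (j = 2*(-3) = -6)
((j + (v(1, -2) + 3*(-5)))²)² = ((-6 + (-2 + 3*(-5)))²)² = ((-6 + (-2 - 15))²)² = ((-6 - 17)²)² = ((-23)²)² = 529² = 279841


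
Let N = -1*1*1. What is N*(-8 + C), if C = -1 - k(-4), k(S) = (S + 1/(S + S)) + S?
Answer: 7/8 ≈ 0.87500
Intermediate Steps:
k(S) = 1/(2*S) + 2*S (k(S) = (S + 1/(2*S)) + S = 1/(2*S) + 2*S)
N = -1 (N = -1*1 = -1)
C = 57/8 (C = -1 - ((½)/(-4) + 2*(-4)) = -1 - ((½)*(-¼) - 8) = -1 - (-⅛ - 8) = -1 - 1*(-65/8) = -1 + 65/8 = 57/8 ≈ 7.1250)
N*(-8 + C) = -(-8 + 57/8) = -1*(-7/8) = 7/8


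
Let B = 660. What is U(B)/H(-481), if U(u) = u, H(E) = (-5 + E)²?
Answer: 55/19683 ≈ 0.0027943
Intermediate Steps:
U(B)/H(-481) = 660/((-5 - 481)²) = 660/((-486)²) = 660/236196 = 660*(1/236196) = 55/19683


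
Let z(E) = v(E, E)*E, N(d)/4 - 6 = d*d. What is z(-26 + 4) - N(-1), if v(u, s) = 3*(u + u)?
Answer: 2876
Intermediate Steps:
v(u, s) = 6*u (v(u, s) = 3*(2*u) = 6*u)
N(d) = 24 + 4*d² (N(d) = 24 + 4*(d*d) = 24 + 4*d²)
z(E) = 6*E² (z(E) = (6*E)*E = 6*E²)
z(-26 + 4) - N(-1) = 6*(-26 + 4)² - (24 + 4*(-1)²) = 6*(-22)² - (24 + 4*1) = 6*484 - (24 + 4) = 2904 - 1*28 = 2904 - 28 = 2876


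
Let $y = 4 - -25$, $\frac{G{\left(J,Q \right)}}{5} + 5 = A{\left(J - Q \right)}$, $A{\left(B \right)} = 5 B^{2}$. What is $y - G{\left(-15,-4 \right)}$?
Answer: $-2971$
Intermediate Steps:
$G{\left(J,Q \right)} = -25 + 25 \left(J - Q\right)^{2}$ ($G{\left(J,Q \right)} = -25 + 5 \cdot 5 \left(J - Q\right)^{2} = -25 + 25 \left(J - Q\right)^{2}$)
$y = 29$ ($y = 4 + 25 = 29$)
$y - G{\left(-15,-4 \right)} = 29 - \left(-25 + 25 \left(-15 - -4\right)^{2}\right) = 29 - \left(-25 + 25 \left(-15 + 4\right)^{2}\right) = 29 - \left(-25 + 25 \left(-11\right)^{2}\right) = 29 - \left(-25 + 25 \cdot 121\right) = 29 - \left(-25 + 3025\right) = 29 - 3000 = -2971$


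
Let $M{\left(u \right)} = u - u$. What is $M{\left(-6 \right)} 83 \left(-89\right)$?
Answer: $0$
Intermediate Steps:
$M{\left(u \right)} = 0$
$M{\left(-6 \right)} 83 \left(-89\right) = 0 \cdot 83 \left(-89\right) = 0 \left(-89\right) = 0$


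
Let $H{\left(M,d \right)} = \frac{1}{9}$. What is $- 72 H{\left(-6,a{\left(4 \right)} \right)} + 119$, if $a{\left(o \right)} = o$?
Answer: $111$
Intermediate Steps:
$H{\left(M,d \right)} = \frac{1}{9}$
$- 72 H{\left(-6,a{\left(4 \right)} \right)} + 119 = \left(-72\right) \frac{1}{9} + 119 = -8 + 119 = 111$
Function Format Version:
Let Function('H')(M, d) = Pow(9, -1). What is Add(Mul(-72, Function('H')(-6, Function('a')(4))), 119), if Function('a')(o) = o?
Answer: 111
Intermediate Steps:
Function('H')(M, d) = Rational(1, 9)
Add(Mul(-72, Function('H')(-6, Function('a')(4))), 119) = Add(Mul(-72, Rational(1, 9)), 119) = Add(-8, 119) = 111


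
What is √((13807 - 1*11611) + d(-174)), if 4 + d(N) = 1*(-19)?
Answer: √2173 ≈ 46.615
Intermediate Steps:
d(N) = -23 (d(N) = -4 + 1*(-19) = -4 - 19 = -23)
√((13807 - 1*11611) + d(-174)) = √((13807 - 1*11611) - 23) = √((13807 - 11611) - 23) = √(2196 - 23) = √2173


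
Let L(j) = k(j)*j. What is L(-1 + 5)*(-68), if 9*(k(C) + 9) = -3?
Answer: 7616/3 ≈ 2538.7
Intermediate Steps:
k(C) = -28/3 (k(C) = -9 + (1/9)*(-3) = -9 - 1/3 = -28/3)
L(j) = -28*j/3
L(-1 + 5)*(-68) = -28*(-1 + 5)/3*(-68) = -28/3*4*(-68) = -112/3*(-68) = 7616/3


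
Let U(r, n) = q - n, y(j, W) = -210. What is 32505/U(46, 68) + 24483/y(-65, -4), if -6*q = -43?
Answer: -3326173/5110 ≈ -650.91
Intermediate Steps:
q = 43/6 (q = -⅙*(-43) = 43/6 ≈ 7.1667)
U(r, n) = 43/6 - n
32505/U(46, 68) + 24483/y(-65, -4) = 32505/(43/6 - 1*68) + 24483/(-210) = 32505/(43/6 - 68) + 24483*(-1/210) = 32505/(-365/6) - 8161/70 = 32505*(-6/365) - 8161/70 = -39006/73 - 8161/70 = -3326173/5110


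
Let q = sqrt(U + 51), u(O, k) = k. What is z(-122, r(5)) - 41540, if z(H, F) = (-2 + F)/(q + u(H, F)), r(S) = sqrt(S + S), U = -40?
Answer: (-2 - 41540*sqrt(11) - 41539*sqrt(10))/(sqrt(10) + sqrt(11)) ≈ -41540.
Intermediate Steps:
r(S) = sqrt(2)*sqrt(S) (r(S) = sqrt(2*S) = sqrt(2)*sqrt(S))
q = sqrt(11) (q = sqrt(-40 + 51) = sqrt(11) ≈ 3.3166)
z(H, F) = (-2 + F)/(F + sqrt(11)) (z(H, F) = (-2 + F)/(sqrt(11) + F) = (-2 + F)/(F + sqrt(11)))
z(-122, r(5)) - 41540 = (-2 + sqrt(2)*sqrt(5))/(sqrt(2)*sqrt(5) + sqrt(11)) - 41540 = (-2 + sqrt(10))/(sqrt(10) + sqrt(11)) - 41540 = -41540 + (-2 + sqrt(10))/(sqrt(10) + sqrt(11))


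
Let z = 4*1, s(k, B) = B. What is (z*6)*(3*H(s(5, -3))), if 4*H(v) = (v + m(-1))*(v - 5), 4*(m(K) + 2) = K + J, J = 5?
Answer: 576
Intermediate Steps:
z = 4
m(K) = -¾ + K/4 (m(K) = -2 + (K + 5)/4 = -2 + (5 + K)/4 = -2 + (5/4 + K/4) = -¾ + K/4)
H(v) = (-1 + v)*(-5 + v)/4 (H(v) = ((v + (-¾ + (¼)*(-1)))*(v - 5))/4 = ((v + (-¾ - ¼))*(-5 + v))/4 = ((v - 1)*(-5 + v))/4 = ((-1 + v)*(-5 + v))/4 = (-1 + v)*(-5 + v)/4)
(z*6)*(3*H(s(5, -3))) = (4*6)*(3*(5/4 - 3/2*(-3) + (¼)*(-3)²)) = 24*(3*(5/4 + 9/2 + (¼)*9)) = 24*(3*(5/4 + 9/2 + 9/4)) = 24*(3*8) = 24*24 = 576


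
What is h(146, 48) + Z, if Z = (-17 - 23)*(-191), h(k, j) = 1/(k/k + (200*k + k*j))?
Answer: 276636761/36209 ≈ 7640.0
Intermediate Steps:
h(k, j) = 1/(1 + 200*k + j*k) (h(k, j) = 1/(1 + (200*k + j*k)) = 1/(1 + 200*k + j*k))
Z = 7640 (Z = -40*(-191) = 7640)
h(146, 48) + Z = 1/(1 + 200*146 + 48*146) + 7640 = 1/(1 + 29200 + 7008) + 7640 = 1/36209 + 7640 = 276636761/36209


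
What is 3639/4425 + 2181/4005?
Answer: 538336/393825 ≈ 1.3669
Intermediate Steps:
3639/4425 + 2181/4005 = 3639*(1/4425) + 2181*(1/4005) = 1213/1475 + 727/1335 = 538336/393825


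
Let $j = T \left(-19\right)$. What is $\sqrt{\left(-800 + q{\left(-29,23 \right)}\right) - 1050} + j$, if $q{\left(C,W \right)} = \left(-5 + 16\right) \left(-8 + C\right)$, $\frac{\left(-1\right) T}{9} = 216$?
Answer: $36936 + i \sqrt{2257} \approx 36936.0 + 47.508 i$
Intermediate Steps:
$T = -1944$ ($T = \left(-9\right) 216 = -1944$)
$q{\left(C,W \right)} = -88 + 11 C$ ($q{\left(C,W \right)} = 11 \left(-8 + C\right) = -88 + 11 C$)
$j = 36936$ ($j = \left(-1944\right) \left(-19\right) = 36936$)
$\sqrt{\left(-800 + q{\left(-29,23 \right)}\right) - 1050} + j = \sqrt{\left(-800 + \left(-88 + 11 \left(-29\right)\right)\right) - 1050} + 36936 = \sqrt{\left(-800 - 407\right) - 1050} + 36936 = \sqrt{-1207 - 1050} + 36936 = \sqrt{-2257} + 36936 = i \sqrt{2257} + 36936 = 36936 + i \sqrt{2257}$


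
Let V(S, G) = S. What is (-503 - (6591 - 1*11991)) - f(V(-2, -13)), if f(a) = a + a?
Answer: 4901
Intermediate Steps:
f(a) = 2*a
(-503 - (6591 - 1*11991)) - f(V(-2, -13)) = (-503 - (6591 - 1*11991)) - 2*(-2) = (-503 - (6591 - 11991)) - 1*(-4) = (-503 - 1*(-5400)) + 4 = (-503 + 5400) + 4 = 4897 + 4 = 4901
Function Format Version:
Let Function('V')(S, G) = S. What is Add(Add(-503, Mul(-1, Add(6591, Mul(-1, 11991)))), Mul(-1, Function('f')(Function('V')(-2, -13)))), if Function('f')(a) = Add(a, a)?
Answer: 4901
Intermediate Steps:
Function('f')(a) = Mul(2, a)
Add(Add(-503, Mul(-1, Add(6591, Mul(-1, 11991)))), Mul(-1, Function('f')(Function('V')(-2, -13)))) = Add(Add(-503, Mul(-1, Add(6591, Mul(-1, 11991)))), Mul(-1, Mul(2, -2))) = Add(Add(-503, Mul(-1, Add(6591, -11991))), Mul(-1, -4)) = Add(Add(-503, Mul(-1, -5400)), 4) = Add(Add(-503, 5400), 4) = Add(4897, 4) = 4901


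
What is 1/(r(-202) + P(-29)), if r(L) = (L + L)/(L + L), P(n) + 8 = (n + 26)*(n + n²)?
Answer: -1/2443 ≈ -0.00040933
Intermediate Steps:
P(n) = -8 + (26 + n)*(n + n²) (P(n) = -8 + (n + 26)*(n + n²) = -8 + (26 + n)*(n + n²))
r(L) = 1 (r(L) = (2*L)/((2*L)) = (2*L)*(1/(2*L)) = 1)
1/(r(-202) + P(-29)) = 1/(1 + (-8 + (-29)³ + 26*(-29) + 27*(-29)²)) = 1/(1 + (-8 - 24389 - 754 + 27*841)) = 1/(1 + (-8 - 24389 - 754 + 22707)) = 1/(1 - 2444) = 1/(-2443) = -1/2443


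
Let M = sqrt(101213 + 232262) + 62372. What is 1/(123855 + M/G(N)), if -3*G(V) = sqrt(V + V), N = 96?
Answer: 8/(990840 - sqrt(3)*(62372 + 5*sqrt(13339))) ≈ 9.0723e-6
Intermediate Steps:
G(V) = -sqrt(2)*sqrt(V)/3 (G(V) = -sqrt(V + V)/3 = -sqrt(2)*sqrt(V)/3)
M = 62372 + 5*sqrt(13339) (M = sqrt(333475) + 62372 = 5*sqrt(13339) + 62372 = 62372 + 5*sqrt(13339) ≈ 62950.)
1/(123855 + M/G(N)) = 1/(123855 + (62372 + 5*sqrt(13339))/((-sqrt(2)*sqrt(96)/3))) = 1/(123855 + (62372 + 5*sqrt(13339))/((-sqrt(2)*4*sqrt(6)/3))) = 1/(123855 + (62372 + 5*sqrt(13339))/((-8*sqrt(3)/3))) = 1/(123855 + (62372 + 5*sqrt(13339))*(-sqrt(3)/8)) = 1/(123855 - sqrt(3)*(62372 + 5*sqrt(13339))/8)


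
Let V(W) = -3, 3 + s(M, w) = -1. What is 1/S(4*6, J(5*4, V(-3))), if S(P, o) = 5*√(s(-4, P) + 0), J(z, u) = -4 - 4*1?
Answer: -I/10 ≈ -0.1*I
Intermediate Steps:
s(M, w) = -4 (s(M, w) = -3 - 1 = -4)
J(z, u) = -8 (J(z, u) = -4 - 4 = -8)
S(P, o) = 10*I (S(P, o) = 5*√(-4 + 0) = 5*√(-4) = 5*(2*I) = 10*I)
1/S(4*6, J(5*4, V(-3))) = 1/(10*I) = -I/10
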